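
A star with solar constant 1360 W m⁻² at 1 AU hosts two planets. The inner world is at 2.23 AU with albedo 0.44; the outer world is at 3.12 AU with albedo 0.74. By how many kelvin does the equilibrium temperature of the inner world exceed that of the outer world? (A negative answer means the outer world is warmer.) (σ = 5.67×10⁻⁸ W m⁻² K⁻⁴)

ΔT ≈ 48.7 K

T_eq = [S₀(1−A)/(4σd²)]^(1/4), so T ∝ (1−A)^(1/4) / √d.
T₁ = [1360×0.56/(4×5.67×10⁻⁸×2.23²)]^(1/4) = 161.20 K.
T₂ = [1360×0.26/(4×5.67×10⁻⁸×3.12²)]^(1/4) = 112.50 K.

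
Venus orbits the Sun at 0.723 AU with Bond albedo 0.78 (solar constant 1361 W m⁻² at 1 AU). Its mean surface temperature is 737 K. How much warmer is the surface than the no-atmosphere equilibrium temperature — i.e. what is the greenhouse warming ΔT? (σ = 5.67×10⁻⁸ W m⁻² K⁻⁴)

ΔT ≈ 512.8 K

S = 1361/0.723² = 2604 W m⁻².
T_eq = [S(1−A)/(4σ)]^(1/4) = [2604×0.22/(4×5.67×10⁻⁸)]^(1/4) = 224.2 K.
ΔT = T_surf − T_eq = 737 − 224.2.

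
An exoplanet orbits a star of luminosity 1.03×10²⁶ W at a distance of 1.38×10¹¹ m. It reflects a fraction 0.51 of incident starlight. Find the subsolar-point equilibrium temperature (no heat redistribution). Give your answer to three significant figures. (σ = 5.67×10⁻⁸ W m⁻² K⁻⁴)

T_ss ≈ 247 K

Flux: S = L/(4πd²) = 1.03×10²⁶/(4π×(1.38×10¹¹)²) = 430 W m⁻².
At the subsolar point the surface absorbs S(1−A) and emits σT⁴ per unit area — no factor of 4, since only the local patch is in balance.
T = [430 × 0.49 / 5.67×10⁻⁸]^(1/4) = (3.72×10⁹)^(1/4) = 247 K.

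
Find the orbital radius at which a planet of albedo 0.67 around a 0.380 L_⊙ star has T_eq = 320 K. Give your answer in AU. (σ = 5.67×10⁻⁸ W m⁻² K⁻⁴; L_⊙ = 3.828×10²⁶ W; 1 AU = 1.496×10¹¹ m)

d ≈ 0.268 AU

L = 0.380 × 3.828×10²⁶ = 1.45×10²⁶ W.
From T_eq⁴ = L(1−A)/(16πσd²): d = √[L(1−A)/(16πσT_eq⁴)].
d = √[1.45×10²⁶ × 0.33 / (16π × 5.67×10⁻⁸ × (320)⁴)] = 4.01×10¹⁰ m = 0.268 AU.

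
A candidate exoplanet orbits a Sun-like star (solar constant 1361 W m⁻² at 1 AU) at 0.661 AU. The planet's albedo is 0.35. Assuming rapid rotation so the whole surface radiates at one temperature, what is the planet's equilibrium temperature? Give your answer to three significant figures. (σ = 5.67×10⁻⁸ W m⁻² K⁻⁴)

Flux at 0.661 AU: S = 1361/0.661² = 3110 W m⁻².
Energy balance: absorbed = emitted ⇒ πR²·S(1−A) = 4πR²·σT_eq⁴, so T_eq⁴ = S(1−A)/(4σ).
T_eq = [3110 × 0.65 / (4 × 5.67×10⁻⁸)]^(1/4) = (8.93×10⁹)^(1/4) = 307 K.

T_eq ≈ 307 K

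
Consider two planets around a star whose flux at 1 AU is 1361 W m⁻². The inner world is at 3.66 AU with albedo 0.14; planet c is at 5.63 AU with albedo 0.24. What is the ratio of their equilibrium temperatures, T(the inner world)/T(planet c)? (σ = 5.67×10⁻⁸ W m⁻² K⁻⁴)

T_eq = [S₀(1−A)/(4σd²)]^(1/4), so T ∝ (1−A)^(1/4) / √d.
T₁ = [1361×0.86/(4×5.67×10⁻⁸×3.66²)]^(1/4) = 140.10 K.
T₂ = [1361×0.76/(4×5.67×10⁻⁸×5.63²)]^(1/4) = 109.52 K.

T₁/T₂ ≈ 1.279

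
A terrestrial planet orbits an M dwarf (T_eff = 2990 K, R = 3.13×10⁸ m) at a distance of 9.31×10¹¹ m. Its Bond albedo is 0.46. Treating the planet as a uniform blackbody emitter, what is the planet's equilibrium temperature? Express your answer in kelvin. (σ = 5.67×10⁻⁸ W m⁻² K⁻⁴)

L = 4πR_⋆²σT_⋆⁴ = 4π(3.13×10⁸)² × 5.67×10⁻⁸ × (2990)⁴ = 5.58×10²⁴ W.
S = L/(4πd²) = 0.512 W m⁻².
Energy balance: absorbed = emitted ⇒ πR²·S(1−A) = 4πR²·σT_eq⁴, so T_eq⁴ = S(1−A)/(4σ).
T_eq = [0.512 × 0.54 / (4 × 5.67×10⁻⁸)]^(1/4) = (1.22×10⁶)^(1/4) = 33.2 K.

T_eq ≈ 33.2 K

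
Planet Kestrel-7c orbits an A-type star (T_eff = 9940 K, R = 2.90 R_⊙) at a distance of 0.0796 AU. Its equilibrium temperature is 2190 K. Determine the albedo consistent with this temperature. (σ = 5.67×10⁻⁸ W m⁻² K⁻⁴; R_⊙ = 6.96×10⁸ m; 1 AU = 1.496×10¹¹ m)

A ≈ 0.67

R_⋆ = 2.90 × 6.96×10⁸ = 2.02×10⁹ m.
d = 0.0796 AU = 1.19×10¹⁰ m.
L = 4πR_⋆²σT_⋆⁴ = 4π(2.02×10⁹)² × 5.67×10⁻⁸ × (9940)⁴ = 2.83×10²⁸ W.
S = L/(4πd²) = 1.59×10⁷ W m⁻².
From T_eq⁴ = S(1−A)/(4σ): 1−A = 4σT_eq⁴/S.
1−A = 4 × 5.67×10⁻⁸ × (2190)⁴ / 1.59×10⁷ = 0.328.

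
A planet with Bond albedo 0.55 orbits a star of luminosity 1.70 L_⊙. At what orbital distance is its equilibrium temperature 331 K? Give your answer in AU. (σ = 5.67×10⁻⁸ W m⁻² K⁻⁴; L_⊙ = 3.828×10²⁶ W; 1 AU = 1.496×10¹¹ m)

L = 1.70 × 3.828×10²⁶ = 6.51×10²⁶ W.
From T_eq⁴ = L(1−A)/(16πσd²): d = √[L(1−A)/(16πσT_eq⁴)].
d = √[6.51×10²⁶ × 0.45 / (16π × 5.67×10⁻⁸ × (331)⁴)] = 9.25×10¹⁰ m = 0.618 AU.

d ≈ 0.618 AU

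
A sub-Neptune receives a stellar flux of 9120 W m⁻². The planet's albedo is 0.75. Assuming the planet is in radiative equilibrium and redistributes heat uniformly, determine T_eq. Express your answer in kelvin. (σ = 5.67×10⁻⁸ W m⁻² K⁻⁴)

Energy balance: absorbed = emitted ⇒ πR²·S(1−A) = 4πR²·σT_eq⁴, so T_eq⁴ = S(1−A)/(4σ).
T_eq = [9120 × 0.25 / (4 × 5.67×10⁻⁸)]^(1/4) = (1.01×10¹⁰)^(1/4) = 317 K.

T_eq ≈ 317 K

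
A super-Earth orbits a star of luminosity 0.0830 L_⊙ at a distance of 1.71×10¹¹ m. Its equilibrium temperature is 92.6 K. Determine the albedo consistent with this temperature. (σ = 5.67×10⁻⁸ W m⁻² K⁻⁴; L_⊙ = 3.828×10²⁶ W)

L = 0.0830 × 3.828×10²⁶ = 3.18×10²⁵ W.
Flux: S = L/(4πd²) = 3.18×10²⁵/(4π×(1.71×10¹¹)²) = 86.5 W m⁻².
From T_eq⁴ = S(1−A)/(4σ): 1−A = 4σT_eq⁴/S.
1−A = 4 × 5.67×10⁻⁸ × (92.6)⁴ / 86.5 = 0.193.

A ≈ 0.81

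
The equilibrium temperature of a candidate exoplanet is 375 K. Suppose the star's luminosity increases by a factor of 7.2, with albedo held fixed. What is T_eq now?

T_eq ∝ L^(1/4) · d^(−1/2).
T′ = 375 × 7.2^(1/4) = 614 K.

T_eq ≈ 614 K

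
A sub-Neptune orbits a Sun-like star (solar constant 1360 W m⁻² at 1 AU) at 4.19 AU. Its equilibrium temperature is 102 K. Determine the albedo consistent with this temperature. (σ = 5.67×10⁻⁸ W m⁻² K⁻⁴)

A ≈ 0.68

Flux at 4.19 AU: S = 1360/4.19² = 77.5 W m⁻².
From T_eq⁴ = S(1−A)/(4σ): 1−A = 4σT_eq⁴/S.
1−A = 4 × 5.67×10⁻⁸ × (102)⁴ / 77.5 = 0.317.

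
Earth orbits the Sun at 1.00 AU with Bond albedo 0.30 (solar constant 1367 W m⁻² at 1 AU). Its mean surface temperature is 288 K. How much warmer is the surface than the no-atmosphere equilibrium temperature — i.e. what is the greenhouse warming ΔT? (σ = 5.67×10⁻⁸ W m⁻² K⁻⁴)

S = 1367/1.00² = 1367 W m⁻².
T_eq = [S(1−A)/(4σ)]^(1/4) = [1367×0.70/(4×5.67×10⁻⁸)]^(1/4) = 254.9 K.
ΔT = T_surf − T_eq = 288 − 254.9.

ΔT ≈ 33.1 K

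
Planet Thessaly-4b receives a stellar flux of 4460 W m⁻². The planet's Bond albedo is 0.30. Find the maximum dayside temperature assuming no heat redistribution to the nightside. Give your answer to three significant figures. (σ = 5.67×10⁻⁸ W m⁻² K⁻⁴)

T_ss ≈ 484 K

With no redistribution each surface element balances locally: S(1−A) = σT⁴.
T = [4460 × 0.70 / 5.67×10⁻⁸]^(1/4) = (5.51×10¹⁰)^(1/4) = 484 K.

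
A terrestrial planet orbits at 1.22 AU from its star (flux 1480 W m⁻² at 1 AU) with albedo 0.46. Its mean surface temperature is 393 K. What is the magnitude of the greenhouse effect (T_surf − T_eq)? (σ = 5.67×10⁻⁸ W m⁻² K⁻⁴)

S = 1480/1.22² = 994.4 W m⁻².
T_eq = [S(1−A)/(4σ)]^(1/4) = [994.4×0.54/(4×5.67×10⁻⁸)]^(1/4) = 220.6 K.
ΔT = T_surf − T_eq = 393 − 220.6.

ΔT ≈ 172.4 K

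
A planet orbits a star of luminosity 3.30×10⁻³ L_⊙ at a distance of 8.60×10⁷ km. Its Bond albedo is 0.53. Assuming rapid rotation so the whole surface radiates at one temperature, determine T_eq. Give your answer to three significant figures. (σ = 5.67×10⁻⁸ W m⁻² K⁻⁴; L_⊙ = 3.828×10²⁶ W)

d = 8.60×10⁷ km = 8.60×10¹⁰ m.
L = 3.30×10⁻³ × 3.828×10²⁶ = 1.26×10²⁴ W.
Flux: S = L/(4πd²) = 1.26×10²⁴/(4π×(8.60×10¹⁰)²) = 13.6 W m⁻².
Energy balance: absorbed = emitted ⇒ πR²·S(1−A) = 4πR²·σT_eq⁴, so T_eq⁴ = S(1−A)/(4σ).
T_eq = [13.6 × 0.47 / (4 × 5.67×10⁻⁸)]^(1/4) = (2.82×10⁷)^(1/4) = 72.9 K.

T_eq ≈ 72.9 K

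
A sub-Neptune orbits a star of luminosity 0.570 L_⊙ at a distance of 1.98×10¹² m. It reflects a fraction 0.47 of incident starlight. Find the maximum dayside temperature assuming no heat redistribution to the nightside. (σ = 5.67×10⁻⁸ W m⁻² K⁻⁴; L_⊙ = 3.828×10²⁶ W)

T_ss ≈ 80.2 K

L = 0.570 × 3.828×10²⁶ = 2.18×10²⁶ W.
Flux: S = L/(4πd²) = 2.18×10²⁶/(4π×(1.98×10¹²)²) = 4.43 W m⁻².
With no redistribution each surface element balances locally: S(1−A) = σT⁴.
T = [4.43 × 0.53 / 5.67×10⁻⁸]^(1/4) = (4.14×10⁷)^(1/4) = 80.2 K.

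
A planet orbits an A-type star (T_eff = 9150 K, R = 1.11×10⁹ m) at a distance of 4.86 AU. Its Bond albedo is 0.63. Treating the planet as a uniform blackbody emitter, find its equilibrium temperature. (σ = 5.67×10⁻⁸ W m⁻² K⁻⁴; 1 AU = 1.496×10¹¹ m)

d = 4.86 AU = 7.27×10¹¹ m.
L = 4πR_⋆²σT_⋆⁴ = 4π(1.11×10⁹)² × 5.67×10⁻⁸ × (9150)⁴ = 6.15×10²⁷ W.
S = L/(4πd²) = 926 W m⁻².
Energy balance: absorbed = emitted ⇒ πR²·S(1−A) = 4πR²·σT_eq⁴, so T_eq⁴ = S(1−A)/(4σ).
T_eq = [926 × 0.37 / (4 × 5.67×10⁻⁸)]^(1/4) = (1.51×10⁹)^(1/4) = 197 K.

T_eq ≈ 197 K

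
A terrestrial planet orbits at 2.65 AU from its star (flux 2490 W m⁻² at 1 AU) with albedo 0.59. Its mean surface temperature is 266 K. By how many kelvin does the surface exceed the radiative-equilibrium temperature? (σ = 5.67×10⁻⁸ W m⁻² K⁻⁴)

ΔT ≈ 106.9 K

S = 2490/2.65² = 354.6 W m⁻².
T_eq = [S(1−A)/(4σ)]^(1/4) = [354.6×0.41/(4×5.67×10⁻⁸)]^(1/4) = 159.1 K.
ΔT = T_surf − T_eq = 266 − 159.1.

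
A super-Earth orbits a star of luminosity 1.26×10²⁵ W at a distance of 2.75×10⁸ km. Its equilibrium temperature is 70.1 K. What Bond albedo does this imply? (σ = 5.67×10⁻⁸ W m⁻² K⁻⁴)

A ≈ 0.59

d = 2.75×10⁸ km = 2.75×10¹¹ m.
Flux: S = L/(4πd²) = 1.26×10²⁵/(4π×(2.75×10¹¹)²) = 13.3 W m⁻².
From T_eq⁴ = S(1−A)/(4σ): 1−A = 4σT_eq⁴/S.
1−A = 4 × 5.67×10⁻⁸ × (70.1)⁴ / 13.3 = 0.413.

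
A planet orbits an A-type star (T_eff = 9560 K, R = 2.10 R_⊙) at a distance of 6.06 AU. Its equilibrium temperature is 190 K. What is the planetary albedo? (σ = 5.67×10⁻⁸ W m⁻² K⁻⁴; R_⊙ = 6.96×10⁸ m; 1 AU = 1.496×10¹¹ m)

A ≈ 0.76

R_⋆ = 2.10 × 6.96×10⁸ = 1.46×10⁹ m.
d = 6.06 AU = 9.07×10¹¹ m.
L = 4πR_⋆²σT_⋆⁴ = 4π(1.46×10⁹)² × 5.67×10⁻⁸ × (9560)⁴ = 1.27×10²⁸ W.
S = L/(4πd²) = 1230 W m⁻².
From T_eq⁴ = S(1−A)/(4σ): 1−A = 4σT_eq⁴/S.
1−A = 4 × 5.67×10⁻⁸ × (190)⁴ / 1230 = 0.240.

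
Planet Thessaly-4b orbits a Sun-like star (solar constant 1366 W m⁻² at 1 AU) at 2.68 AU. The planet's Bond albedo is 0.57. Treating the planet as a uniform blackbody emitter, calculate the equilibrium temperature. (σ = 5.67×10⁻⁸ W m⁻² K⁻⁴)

Flux at 2.68 AU: S = 1366/2.68² = 190 W m⁻².
Energy balance: absorbed = emitted ⇒ πR²·S(1−A) = 4πR²·σT_eq⁴, so T_eq⁴ = S(1−A)/(4σ).
T_eq = [190 × 0.43 / (4 × 5.67×10⁻⁸)]^(1/4) = (3.61×10⁸)^(1/4) = 138 K.

T_eq ≈ 138 K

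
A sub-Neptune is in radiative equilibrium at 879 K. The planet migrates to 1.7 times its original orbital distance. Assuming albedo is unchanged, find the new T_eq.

T_eq ∝ L^(1/4) · d^(−1/2).
T′ = 879 / 1.7^(1/2) = 674 K.

T_eq ≈ 674 K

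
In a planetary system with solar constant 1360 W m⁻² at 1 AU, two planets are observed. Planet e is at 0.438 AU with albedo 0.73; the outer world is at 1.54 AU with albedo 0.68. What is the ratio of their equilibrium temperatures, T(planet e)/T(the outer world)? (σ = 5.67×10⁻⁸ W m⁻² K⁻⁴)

T₁/T₂ ≈ 1.797

T_eq = [S₀(1−A)/(4σd²)]^(1/4), so T ∝ (1−A)^(1/4) / √d.
T₁ = [1360×0.27/(4×5.67×10⁻⁸×0.438²)]^(1/4) = 303.09 K.
T₂ = [1360×0.32/(4×5.67×10⁻⁸×1.54²)]^(1/4) = 168.66 K.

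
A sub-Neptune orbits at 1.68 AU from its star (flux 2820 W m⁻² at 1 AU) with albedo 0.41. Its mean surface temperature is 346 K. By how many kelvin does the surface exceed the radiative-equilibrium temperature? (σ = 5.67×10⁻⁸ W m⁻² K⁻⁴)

S = 2820/1.68² = 999.1 W m⁻².
T_eq = [S(1−A)/(4σ)]^(1/4) = [999.1×0.59/(4×5.67×10⁻⁸)]^(1/4) = 225.8 K.
ΔT = T_surf − T_eq = 346 − 225.8.

ΔT ≈ 120.2 K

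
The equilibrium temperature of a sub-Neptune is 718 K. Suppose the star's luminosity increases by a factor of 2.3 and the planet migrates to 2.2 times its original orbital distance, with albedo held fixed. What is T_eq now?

T_eq ≈ 596 K

T_eq ∝ L^(1/4) · d^(−1/2).
T′ = 718 × 2.3^(1/4) / 2.2^(1/2) = 596 K.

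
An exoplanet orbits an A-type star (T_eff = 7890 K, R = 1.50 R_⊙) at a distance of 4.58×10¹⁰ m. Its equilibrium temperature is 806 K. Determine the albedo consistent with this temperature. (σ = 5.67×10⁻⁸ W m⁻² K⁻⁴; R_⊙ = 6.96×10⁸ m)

R_⋆ = 1.50 × 6.96×10⁸ = 1.04×10⁹ m.
L = 4πR_⋆²σT_⋆⁴ = 4π(1.04×10⁹)² × 5.67×10⁻⁸ × (7890)⁴ = 3.01×10²⁷ W.
S = L/(4πd²) = 1.14×10⁵ W m⁻².
From T_eq⁴ = S(1−A)/(4σ): 1−A = 4σT_eq⁴/S.
1−A = 4 × 5.67×10⁻⁸ × (806)⁴ / 1.14×10⁵ = 0.838.

A ≈ 0.16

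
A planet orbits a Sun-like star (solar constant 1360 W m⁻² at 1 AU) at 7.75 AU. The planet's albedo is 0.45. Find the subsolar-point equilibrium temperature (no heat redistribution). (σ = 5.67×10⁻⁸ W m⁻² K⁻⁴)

T_ss ≈ 122 K

Flux at 7.75 AU: S = 1360/7.75² = 22.6 W m⁻².
At the subsolar point the surface absorbs S(1−A) and emits σT⁴ per unit area — no factor of 4, since only the local patch is in balance.
T = [22.6 × 0.55 / 5.67×10⁻⁸]^(1/4) = (2.20×10⁸)^(1/4) = 122 K.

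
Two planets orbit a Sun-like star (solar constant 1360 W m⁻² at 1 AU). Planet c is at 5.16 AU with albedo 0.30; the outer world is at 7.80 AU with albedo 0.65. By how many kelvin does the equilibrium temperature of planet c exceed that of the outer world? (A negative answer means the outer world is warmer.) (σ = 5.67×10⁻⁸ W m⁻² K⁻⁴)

ΔT ≈ 35.4 K

T_eq = [S₀(1−A)/(4σd²)]^(1/4), so T ∝ (1−A)^(1/4) / √d.
T₁ = [1360×0.70/(4×5.67×10⁻⁸×5.16²)]^(1/4) = 112.05 K.
T₂ = [1360×0.35/(4×5.67×10⁻⁸×7.80²)]^(1/4) = 76.64 K.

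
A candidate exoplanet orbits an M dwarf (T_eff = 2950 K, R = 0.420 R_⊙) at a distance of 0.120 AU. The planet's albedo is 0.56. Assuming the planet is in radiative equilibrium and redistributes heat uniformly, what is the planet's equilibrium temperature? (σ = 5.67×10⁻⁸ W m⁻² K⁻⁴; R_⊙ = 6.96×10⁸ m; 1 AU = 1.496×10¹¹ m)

T_eq ≈ 217 K

R_⋆ = 0.420 × 6.96×10⁸ = 2.92×10⁸ m.
d = 0.120 AU = 1.80×10¹⁰ m.
L = 4πR_⋆²σT_⋆⁴ = 4π(2.92×10⁸)² × 5.67×10⁻⁸ × (2950)⁴ = 4.61×10²⁴ W.
S = L/(4πd²) = 1140 W m⁻².
Energy balance: absorbed = emitted ⇒ πR²·S(1−A) = 4πR²·σT_eq⁴, so T_eq⁴ = S(1−A)/(4σ).
T_eq = [1140 × 0.44 / (4 × 5.67×10⁻⁸)]^(1/4) = (2.21×10⁹)^(1/4) = 217 K.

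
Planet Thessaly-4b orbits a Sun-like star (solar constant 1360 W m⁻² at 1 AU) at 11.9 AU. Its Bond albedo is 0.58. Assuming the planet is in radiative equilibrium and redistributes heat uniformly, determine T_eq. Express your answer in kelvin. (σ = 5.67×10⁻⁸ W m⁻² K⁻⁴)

Flux at 11.9 AU: S = 1360/11.9² = 9.60 W m⁻².
Energy balance: absorbed = emitted ⇒ πR²·S(1−A) = 4πR²·σT_eq⁴, so T_eq⁴ = S(1−A)/(4σ).
T_eq = [9.60 × 0.42 / (4 × 5.67×10⁻⁸)]^(1/4) = (1.78×10⁷)^(1/4) = 64.9 K.

T_eq ≈ 64.9 K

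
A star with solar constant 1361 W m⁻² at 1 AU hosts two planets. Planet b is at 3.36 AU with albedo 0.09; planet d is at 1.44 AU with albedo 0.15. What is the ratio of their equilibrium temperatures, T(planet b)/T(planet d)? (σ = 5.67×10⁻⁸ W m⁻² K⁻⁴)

T_eq = [S₀(1−A)/(4σd²)]^(1/4), so T ∝ (1−A)^(1/4) / √d.
T₁ = [1361×0.91/(4×5.67×10⁻⁸×3.36²)]^(1/4) = 148.30 K.
T₂ = [1361×0.85/(4×5.67×10⁻⁸×1.44²)]^(1/4) = 222.70 K.

T₁/T₂ ≈ 0.666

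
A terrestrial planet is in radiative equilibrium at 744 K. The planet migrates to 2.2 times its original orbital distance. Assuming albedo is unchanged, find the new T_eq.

T_eq ≈ 502 K

T_eq ∝ L^(1/4) · d^(−1/2).
T′ = 744 / 2.2^(1/2) = 502 K.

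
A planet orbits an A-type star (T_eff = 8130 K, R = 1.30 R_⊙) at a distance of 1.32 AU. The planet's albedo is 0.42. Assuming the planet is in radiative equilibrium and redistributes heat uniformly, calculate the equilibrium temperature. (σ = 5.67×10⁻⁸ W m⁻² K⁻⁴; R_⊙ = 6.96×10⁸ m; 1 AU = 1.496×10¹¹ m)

R_⋆ = 1.30 × 6.96×10⁸ = 9.05×10⁸ m.
d = 1.32 AU = 1.97×10¹¹ m.
L = 4πR_⋆²σT_⋆⁴ = 4π(9.05×10⁸)² × 5.67×10⁻⁸ × (8130)⁴ = 2.55×10²⁷ W.
S = L/(4πd²) = 5200 W m⁻².
Energy balance: absorbed = emitted ⇒ πR²·S(1−A) = 4πR²·σT_eq⁴, so T_eq⁴ = S(1−A)/(4σ).
T_eq = [5200 × 0.58 / (4 × 5.67×10⁻⁸)]^(1/4) = (1.33×10¹⁰)^(1/4) = 340 K.

T_eq ≈ 340 K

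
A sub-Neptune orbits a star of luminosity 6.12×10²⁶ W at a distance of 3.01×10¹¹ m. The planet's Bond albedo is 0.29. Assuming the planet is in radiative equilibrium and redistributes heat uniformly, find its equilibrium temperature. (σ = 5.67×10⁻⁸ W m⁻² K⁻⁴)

T_eq ≈ 203 K

Flux: S = L/(4πd²) = 6.12×10²⁶/(4π×(3.01×10¹¹)²) = 538 W m⁻².
Energy balance: absorbed = emitted ⇒ πR²·S(1−A) = 4πR²·σT_eq⁴, so T_eq⁴ = S(1−A)/(4σ).
T_eq = [538 × 0.71 / (4 × 5.67×10⁻⁸)]^(1/4) = (1.68×10⁹)^(1/4) = 203 K.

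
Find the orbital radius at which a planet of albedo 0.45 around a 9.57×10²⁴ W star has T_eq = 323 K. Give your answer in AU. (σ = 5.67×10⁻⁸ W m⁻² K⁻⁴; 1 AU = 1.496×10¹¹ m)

From T_eq⁴ = L(1−A)/(16πσd²): d = √[L(1−A)/(16πσT_eq⁴)].
d = √[9.57×10²⁴ × 0.55 / (16π × 5.67×10⁻⁸ × (323)⁴)] = 1.30×10¹⁰ m = 0.0871 AU.

d ≈ 0.0871 AU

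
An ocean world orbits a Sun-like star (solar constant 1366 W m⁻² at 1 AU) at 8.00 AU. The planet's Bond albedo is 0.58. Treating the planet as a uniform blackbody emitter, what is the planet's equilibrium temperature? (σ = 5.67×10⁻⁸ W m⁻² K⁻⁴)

Flux at 8.00 AU: S = 1366/8.00² = 21.3 W m⁻².
Energy balance: absorbed = emitted ⇒ πR²·S(1−A) = 4πR²·σT_eq⁴, so T_eq⁴ = S(1−A)/(4σ).
T_eq = [21.3 × 0.42 / (4 × 5.67×10⁻⁸)]^(1/4) = (3.95×10⁷)^(1/4) = 79.3 K.

T_eq ≈ 79.3 K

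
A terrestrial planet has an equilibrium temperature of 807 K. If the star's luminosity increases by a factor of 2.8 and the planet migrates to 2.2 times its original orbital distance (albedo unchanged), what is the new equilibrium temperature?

T_eq ≈ 704 K

T_eq ∝ L^(1/4) · d^(−1/2).
T′ = 807 × 2.8^(1/4) / 2.2^(1/2) = 704 K.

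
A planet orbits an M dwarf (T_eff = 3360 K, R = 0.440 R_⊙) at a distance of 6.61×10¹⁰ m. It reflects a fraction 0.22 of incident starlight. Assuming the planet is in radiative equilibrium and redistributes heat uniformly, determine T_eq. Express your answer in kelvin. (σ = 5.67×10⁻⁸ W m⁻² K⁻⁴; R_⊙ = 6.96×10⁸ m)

T_eq ≈ 152 K

R_⋆ = 0.440 × 6.96×10⁸ = 3.06×10⁸ m.
L = 4πR_⋆²σT_⋆⁴ = 4π(3.06×10⁸)² × 5.67×10⁻⁸ × (3360)⁴ = 8.52×10²⁴ W.
S = L/(4πd²) = 155 W m⁻².
Energy balance: absorbed = emitted ⇒ πR²·S(1−A) = 4πR²·σT_eq⁴, so T_eq⁴ = S(1−A)/(4σ).
T_eq = [155 × 0.78 / (4 × 5.67×10⁻⁸)]^(1/4) = (5.33×10⁸)^(1/4) = 152 K.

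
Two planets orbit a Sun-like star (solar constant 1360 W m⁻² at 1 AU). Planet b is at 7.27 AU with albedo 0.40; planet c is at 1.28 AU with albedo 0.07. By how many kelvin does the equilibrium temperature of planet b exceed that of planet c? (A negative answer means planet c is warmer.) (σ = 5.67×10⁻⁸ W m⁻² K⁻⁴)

T_eq = [S₀(1−A)/(4σd²)]^(1/4), so T ∝ (1−A)^(1/4) / √d.
T₁ = [1360×0.60/(4×5.67×10⁻⁸×7.27²)]^(1/4) = 90.83 K.
T₂ = [1360×0.93/(4×5.67×10⁻⁸×1.28²)]^(1/4) = 241.54 K.

ΔT ≈ -150.7 K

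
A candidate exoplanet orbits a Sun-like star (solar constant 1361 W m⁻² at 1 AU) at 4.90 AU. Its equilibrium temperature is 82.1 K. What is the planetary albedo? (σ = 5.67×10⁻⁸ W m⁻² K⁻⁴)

Flux at 4.90 AU: S = 1361/4.90² = 56.7 W m⁻².
From T_eq⁴ = S(1−A)/(4σ): 1−A = 4σT_eq⁴/S.
1−A = 4 × 5.67×10⁻⁸ × (82.1)⁴ / 56.7 = 0.182.

A ≈ 0.82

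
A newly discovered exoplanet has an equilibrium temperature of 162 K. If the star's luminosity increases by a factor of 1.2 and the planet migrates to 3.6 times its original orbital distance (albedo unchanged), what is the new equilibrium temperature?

T_eq ∝ L^(1/4) · d^(−1/2).
T′ = 162 × 1.2^(1/4) / 3.6^(1/2) = 89.4 K.

T_eq ≈ 89.4 K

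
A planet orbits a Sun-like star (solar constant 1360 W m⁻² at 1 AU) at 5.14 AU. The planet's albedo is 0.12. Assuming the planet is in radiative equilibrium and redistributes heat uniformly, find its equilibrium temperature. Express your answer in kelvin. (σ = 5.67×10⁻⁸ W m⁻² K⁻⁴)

T_eq ≈ 119 K

Flux at 5.14 AU: S = 1360/5.14² = 51.5 W m⁻².
Energy balance: absorbed = emitted ⇒ πR²·S(1−A) = 4πR²·σT_eq⁴, so T_eq⁴ = S(1−A)/(4σ).
T_eq = [51.5 × 0.88 / (4 × 5.67×10⁻⁸)]^(1/4) = (2.00×10⁸)^(1/4) = 119 K.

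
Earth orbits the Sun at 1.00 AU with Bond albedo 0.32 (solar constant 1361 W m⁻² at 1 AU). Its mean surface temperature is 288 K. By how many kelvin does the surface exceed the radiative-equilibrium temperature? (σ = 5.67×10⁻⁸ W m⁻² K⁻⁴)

S = 1361/1.00² = 1361 W m⁻².
T_eq = [S(1−A)/(4σ)]^(1/4) = [1361×0.68/(4×5.67×10⁻⁸)]^(1/4) = 252.7 K.
ΔT = T_surf − T_eq = 288 − 252.7.

ΔT ≈ 35.3 K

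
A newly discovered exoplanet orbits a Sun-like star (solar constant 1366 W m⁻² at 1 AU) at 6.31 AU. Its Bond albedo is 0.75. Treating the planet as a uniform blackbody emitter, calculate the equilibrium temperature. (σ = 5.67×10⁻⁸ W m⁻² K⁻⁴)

Flux at 6.31 AU: S = 1366/6.31² = 34.3 W m⁻².
Energy balance: absorbed = emitted ⇒ πR²·S(1−A) = 4πR²·σT_eq⁴, so T_eq⁴ = S(1−A)/(4σ).
T_eq = [34.3 × 0.25 / (4 × 5.67×10⁻⁸)]^(1/4) = (3.78×10⁷)^(1/4) = 78.4 K.

T_eq ≈ 78.4 K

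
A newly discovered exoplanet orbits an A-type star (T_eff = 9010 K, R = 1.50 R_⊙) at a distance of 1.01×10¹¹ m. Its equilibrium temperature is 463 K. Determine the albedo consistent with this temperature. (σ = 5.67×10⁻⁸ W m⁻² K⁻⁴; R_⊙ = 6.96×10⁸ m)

A ≈ 0.74

R_⋆ = 1.50 × 6.96×10⁸ = 1.04×10⁹ m.
L = 4πR_⋆²σT_⋆⁴ = 4π(1.04×10⁹)² × 5.67×10⁻⁸ × (9010)⁴ = 5.12×10²⁷ W.
S = L/(4πd²) = 3.99×10⁴ W m⁻².
From T_eq⁴ = S(1−A)/(4σ): 1−A = 4σT_eq⁴/S.
1−A = 4 × 5.67×10⁻⁸ × (463)⁴ / 3.99×10⁴ = 0.261.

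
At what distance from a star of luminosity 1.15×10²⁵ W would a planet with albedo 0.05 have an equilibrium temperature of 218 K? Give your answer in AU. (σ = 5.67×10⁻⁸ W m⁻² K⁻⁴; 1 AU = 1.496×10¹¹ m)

From T_eq⁴ = L(1−A)/(16πσd²): d = √[L(1−A)/(16πσT_eq⁴)].
d = √[1.15×10²⁵ × 0.95 / (16π × 5.67×10⁻⁸ × (218)⁴)] = 4.12×10¹⁰ m = 0.275 AU.

d ≈ 0.275 AU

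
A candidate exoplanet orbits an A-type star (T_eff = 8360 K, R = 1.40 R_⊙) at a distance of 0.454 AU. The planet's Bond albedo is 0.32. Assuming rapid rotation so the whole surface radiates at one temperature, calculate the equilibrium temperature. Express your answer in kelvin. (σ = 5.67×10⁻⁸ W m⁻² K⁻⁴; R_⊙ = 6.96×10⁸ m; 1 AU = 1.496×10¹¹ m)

R_⋆ = 1.40 × 6.96×10⁸ = 9.74×10⁸ m.
d = 0.454 AU = 6.79×10¹⁰ m.
L = 4πR_⋆²σT_⋆⁴ = 4π(9.74×10⁸)² × 5.67×10⁻⁸ × (8360)⁴ = 3.30×10²⁷ W.
S = L/(4πd²) = 5.70×10⁴ W m⁻².
Energy balance: absorbed = emitted ⇒ πR²·S(1−A) = 4πR²·σT_eq⁴, so T_eq⁴ = S(1−A)/(4σ).
T_eq = [5.70×10⁴ × 0.68 / (4 × 5.67×10⁻⁸)]^(1/4) = (1.71×10¹¹)^(1/4) = 643 K.

T_eq ≈ 643 K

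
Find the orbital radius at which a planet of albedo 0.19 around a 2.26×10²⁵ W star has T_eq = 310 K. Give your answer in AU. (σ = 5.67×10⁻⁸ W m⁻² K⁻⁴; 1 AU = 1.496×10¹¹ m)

From T_eq⁴ = L(1−A)/(16πσd²): d = √[L(1−A)/(16πσT_eq⁴)].
d = √[2.26×10²⁵ × 0.81 / (16π × 5.67×10⁻⁸ × (310)⁴)] = 2.64×10¹⁰ m = 0.176 AU.

d ≈ 0.176 AU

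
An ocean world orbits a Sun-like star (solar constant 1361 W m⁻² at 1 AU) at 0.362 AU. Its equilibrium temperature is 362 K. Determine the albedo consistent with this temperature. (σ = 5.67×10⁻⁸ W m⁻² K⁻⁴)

Flux at 0.362 AU: S = 1361/0.362² = 1.04×10⁴ W m⁻².
From T_eq⁴ = S(1−A)/(4σ): 1−A = 4σT_eq⁴/S.
1−A = 4 × 5.67×10⁻⁸ × (362)⁴ / 1.04×10⁴ = 0.375.

A ≈ 0.62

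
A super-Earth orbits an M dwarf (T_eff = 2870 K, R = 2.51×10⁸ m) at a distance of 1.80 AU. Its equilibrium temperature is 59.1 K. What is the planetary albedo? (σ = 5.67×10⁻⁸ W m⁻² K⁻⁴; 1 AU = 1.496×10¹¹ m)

d = 1.80 AU = 2.69×10¹¹ m.
L = 4πR_⋆²σT_⋆⁴ = 4π(2.51×10⁸)² × 5.67×10⁻⁸ × (2870)⁴ = 3.05×10²⁴ W.
S = L/(4πd²) = 3.34 W m⁻².
From T_eq⁴ = S(1−A)/(4σ): 1−A = 4σT_eq⁴/S.
1−A = 4 × 5.67×10⁻⁸ × (59.1)⁴ / 3.34 = 0.828.

A ≈ 0.17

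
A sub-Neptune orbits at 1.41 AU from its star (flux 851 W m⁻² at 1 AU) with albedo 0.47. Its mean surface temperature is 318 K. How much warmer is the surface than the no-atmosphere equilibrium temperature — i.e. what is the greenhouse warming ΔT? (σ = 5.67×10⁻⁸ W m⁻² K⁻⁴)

ΔT ≈ 140.2 K

S = 851/1.41² = 428.0 W m⁻².
T_eq = [S(1−A)/(4σ)]^(1/4) = [428.0×0.53/(4×5.67×10⁻⁸)]^(1/4) = 177.8 K.
ΔT = T_surf − T_eq = 318 − 177.8.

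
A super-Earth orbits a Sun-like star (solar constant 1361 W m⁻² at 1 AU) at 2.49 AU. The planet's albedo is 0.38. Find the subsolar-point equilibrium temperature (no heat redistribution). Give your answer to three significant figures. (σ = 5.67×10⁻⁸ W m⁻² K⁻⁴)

Flux at 2.49 AU: S = 1361/2.49² = 220 W m⁻².
At the subsolar point the surface absorbs S(1−A) and emits σT⁴ per unit area — no factor of 4, since only the local patch is in balance.
T = [220 × 0.62 / 5.67×10⁻⁸]^(1/4) = (2.40×10⁹)^(1/4) = 221 K.

T_ss ≈ 221 K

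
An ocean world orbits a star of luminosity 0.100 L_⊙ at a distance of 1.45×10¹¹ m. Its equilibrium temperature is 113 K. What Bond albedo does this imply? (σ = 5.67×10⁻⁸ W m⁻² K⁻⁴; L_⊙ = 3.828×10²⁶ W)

A ≈ 0.74

L = 0.100 × 3.828×10²⁶ = 3.83×10²⁵ W.
Flux: S = L/(4πd²) = 3.83×10²⁵/(4π×(1.45×10¹¹)²) = 145 W m⁻².
From T_eq⁴ = S(1−A)/(4σ): 1−A = 4σT_eq⁴/S.
1−A = 4 × 5.67×10⁻⁸ × (113)⁴ / 145 = 0.255.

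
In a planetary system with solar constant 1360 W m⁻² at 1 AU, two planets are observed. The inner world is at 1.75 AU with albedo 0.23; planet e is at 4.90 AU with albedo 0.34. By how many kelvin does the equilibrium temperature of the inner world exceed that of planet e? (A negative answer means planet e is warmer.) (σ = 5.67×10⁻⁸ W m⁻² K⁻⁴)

ΔT ≈ 83.7 K

T_eq = [S₀(1−A)/(4σd²)]^(1/4), so T ∝ (1−A)^(1/4) / √d.
T₁ = [1360×0.77/(4×5.67×10⁻⁸×1.75²)]^(1/4) = 197.05 K.
T₂ = [1360×0.66/(4×5.67×10⁻⁸×4.90²)]^(1/4) = 113.31 K.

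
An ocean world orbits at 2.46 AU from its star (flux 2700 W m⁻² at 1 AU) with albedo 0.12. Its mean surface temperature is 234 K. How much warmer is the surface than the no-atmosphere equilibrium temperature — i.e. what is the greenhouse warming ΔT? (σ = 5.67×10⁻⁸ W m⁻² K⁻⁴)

ΔT ≈ 30.0 K

S = 2700/2.46² = 446.2 W m⁻².
T_eq = [S(1−A)/(4σ)]^(1/4) = [446.2×0.88/(4×5.67×10⁻⁸)]^(1/4) = 204.0 K.
ΔT = T_surf − T_eq = 234 − 204.0.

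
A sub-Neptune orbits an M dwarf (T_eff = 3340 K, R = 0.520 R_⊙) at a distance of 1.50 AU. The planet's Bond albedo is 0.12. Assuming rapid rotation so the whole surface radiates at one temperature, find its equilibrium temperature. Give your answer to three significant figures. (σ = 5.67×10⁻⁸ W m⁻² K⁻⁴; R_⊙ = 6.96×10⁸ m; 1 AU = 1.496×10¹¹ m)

T_eq ≈ 91.9 K

R_⋆ = 0.520 × 6.96×10⁸ = 3.62×10⁸ m.
d = 1.50 AU = 2.24×10¹¹ m.
L = 4πR_⋆²σT_⋆⁴ = 4π(3.62×10⁸)² × 5.67×10⁻⁸ × (3340)⁴ = 1.16×10²⁵ W.
S = L/(4πd²) = 18.4 W m⁻².
Energy balance: absorbed = emitted ⇒ πR²·S(1−A) = 4πR²·σT_eq⁴, so T_eq⁴ = S(1−A)/(4σ).
T_eq = [18.4 × 0.88 / (4 × 5.67×10⁻⁸)]^(1/4) = (7.12×10⁷)^(1/4) = 91.9 K.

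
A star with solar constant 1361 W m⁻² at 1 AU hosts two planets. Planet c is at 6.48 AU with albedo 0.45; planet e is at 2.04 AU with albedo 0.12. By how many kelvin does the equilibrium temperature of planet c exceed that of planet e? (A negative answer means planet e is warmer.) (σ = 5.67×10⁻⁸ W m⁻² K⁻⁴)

T_eq = [S₀(1−A)/(4σd²)]^(1/4), so T ∝ (1−A)^(1/4) / √d.
T₁ = [1361×0.55/(4×5.67×10⁻⁸×6.48²)]^(1/4) = 94.16 K.
T₂ = [1361×0.88/(4×5.67×10⁻⁸×2.04²)]^(1/4) = 188.74 K.

ΔT ≈ -94.6 K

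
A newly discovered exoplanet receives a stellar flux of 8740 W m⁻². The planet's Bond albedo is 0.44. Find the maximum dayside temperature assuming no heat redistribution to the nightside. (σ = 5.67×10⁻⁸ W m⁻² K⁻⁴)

T_ss ≈ 542 K

With no redistribution each surface element balances locally: S(1−A) = σT⁴.
T = [8740 × 0.56 / 5.67×10⁻⁸]^(1/4) = (8.63×10¹⁰)^(1/4) = 542 K.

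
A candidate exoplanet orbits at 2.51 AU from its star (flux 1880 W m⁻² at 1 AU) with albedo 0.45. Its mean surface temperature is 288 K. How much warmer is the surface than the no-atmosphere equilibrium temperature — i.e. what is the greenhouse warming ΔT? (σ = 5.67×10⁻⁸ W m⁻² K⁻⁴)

S = 1880/2.51² = 298.4 W m⁻².
T_eq = [S(1−A)/(4σ)]^(1/4) = [298.4×0.55/(4×5.67×10⁻⁸)]^(1/4) = 164.0 K.
ΔT = T_surf − T_eq = 288 − 164.0.

ΔT ≈ 124.0 K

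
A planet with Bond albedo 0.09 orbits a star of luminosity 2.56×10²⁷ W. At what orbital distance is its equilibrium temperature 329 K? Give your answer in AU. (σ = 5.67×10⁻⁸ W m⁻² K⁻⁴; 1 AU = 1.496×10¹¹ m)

d ≈ 1.77 AU

From T_eq⁴ = L(1−A)/(16πσd²): d = √[L(1−A)/(16πσT_eq⁴)].
d = √[2.56×10²⁷ × 0.91 / (16π × 5.67×10⁻⁸ × (329)⁴)] = 2.64×10¹¹ m = 1.77 AU.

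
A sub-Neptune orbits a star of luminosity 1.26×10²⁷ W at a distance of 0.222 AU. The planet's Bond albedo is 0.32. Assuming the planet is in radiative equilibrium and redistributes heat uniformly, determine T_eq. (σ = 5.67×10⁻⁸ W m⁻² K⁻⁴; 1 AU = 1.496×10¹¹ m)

d = 0.222 AU = 3.32×10¹⁰ m.
Flux: S = L/(4πd²) = 1.26×10²⁷/(4π×(3.32×10¹⁰)²) = 9.09×10⁴ W m⁻².
Energy balance: absorbed = emitted ⇒ πR²·S(1−A) = 4πR²·σT_eq⁴, so T_eq⁴ = S(1−A)/(4σ).
T_eq = [9.09×10⁴ × 0.68 / (4 × 5.67×10⁻⁸)]^(1/4) = (2.73×10¹¹)^(1/4) = 723 K.

T_eq ≈ 723 K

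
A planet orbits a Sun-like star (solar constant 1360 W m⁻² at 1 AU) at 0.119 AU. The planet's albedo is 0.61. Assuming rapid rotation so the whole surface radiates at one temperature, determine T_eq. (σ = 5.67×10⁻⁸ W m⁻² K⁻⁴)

Flux at 0.119 AU: S = 1360/0.119² = 9.60×10⁴ W m⁻².
Energy balance: absorbed = emitted ⇒ πR²·S(1−A) = 4πR²·σT_eq⁴, so T_eq⁴ = S(1−A)/(4σ).
T_eq = [9.60×10⁴ × 0.39 / (4 × 5.67×10⁻⁸)]^(1/4) = (1.65×10¹¹)^(1/4) = 637 K.

T_eq ≈ 637 K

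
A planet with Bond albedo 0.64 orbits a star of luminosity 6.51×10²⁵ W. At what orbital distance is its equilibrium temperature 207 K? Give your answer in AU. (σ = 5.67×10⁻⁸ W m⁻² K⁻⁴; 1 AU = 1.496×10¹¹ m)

d ≈ 0.447 AU

From T_eq⁴ = L(1−A)/(16πσd²): d = √[L(1−A)/(16πσT_eq⁴)].
d = √[6.51×10²⁵ × 0.36 / (16π × 5.67×10⁻⁸ × (207)⁴)] = 6.69×10¹⁰ m = 0.447 AU.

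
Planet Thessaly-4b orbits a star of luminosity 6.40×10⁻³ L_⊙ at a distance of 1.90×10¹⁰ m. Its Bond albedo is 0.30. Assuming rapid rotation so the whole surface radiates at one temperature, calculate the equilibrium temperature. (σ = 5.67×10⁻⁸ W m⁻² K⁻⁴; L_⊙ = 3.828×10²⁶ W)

L = 6.40×10⁻³ × 3.828×10²⁶ = 2.45×10²⁴ W.
Flux: S = L/(4πd²) = 2.45×10²⁴/(4π×(1.90×10¹⁰)²) = 540 W m⁻².
Energy balance: absorbed = emitted ⇒ πR²·S(1−A) = 4πR²·σT_eq⁴, so T_eq⁴ = S(1−A)/(4σ).
T_eq = [540 × 0.70 / (4 × 5.67×10⁻⁸)]^(1/4) = (1.67×10⁹)^(1/4) = 202 K.

T_eq ≈ 202 K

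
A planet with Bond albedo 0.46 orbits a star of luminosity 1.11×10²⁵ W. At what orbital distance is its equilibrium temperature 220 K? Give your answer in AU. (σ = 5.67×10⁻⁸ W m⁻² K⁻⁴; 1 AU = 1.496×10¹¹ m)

From T_eq⁴ = L(1−A)/(16πσd²): d = √[L(1−A)/(16πσT_eq⁴)].
d = √[1.11×10²⁵ × 0.54 / (16π × 5.67×10⁻⁸ × (220)⁴)] = 3.00×10¹⁰ m = 0.200 AU.

d ≈ 0.200 AU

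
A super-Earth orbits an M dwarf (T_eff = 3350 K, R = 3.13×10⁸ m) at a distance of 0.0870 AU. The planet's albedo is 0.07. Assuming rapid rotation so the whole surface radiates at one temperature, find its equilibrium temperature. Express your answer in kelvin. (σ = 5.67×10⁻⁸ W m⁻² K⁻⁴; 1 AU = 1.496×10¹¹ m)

d = 0.0870 AU = 1.30×10¹⁰ m.
L = 4πR_⋆²σT_⋆⁴ = 4π(3.13×10⁸)² × 5.67×10⁻⁸ × (3350)⁴ = 8.79×10²⁴ W.
S = L/(4πd²) = 4130 W m⁻².
Energy balance: absorbed = emitted ⇒ πR²·S(1−A) = 4πR²·σT_eq⁴, so T_eq⁴ = S(1−A)/(4σ).
T_eq = [4130 × 0.93 / (4 × 5.67×10⁻⁸)]^(1/4) = (1.69×10¹⁰)^(1/4) = 361 K.

T_eq ≈ 361 K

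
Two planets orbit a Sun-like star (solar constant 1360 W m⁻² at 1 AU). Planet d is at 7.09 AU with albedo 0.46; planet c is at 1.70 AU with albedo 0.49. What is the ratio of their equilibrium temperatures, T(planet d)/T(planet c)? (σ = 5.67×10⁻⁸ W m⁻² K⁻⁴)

T₁/T₂ ≈ 0.497

T_eq = [S₀(1−A)/(4σd²)]^(1/4), so T ∝ (1−A)^(1/4) / √d.
T₁ = [1360×0.54/(4×5.67×10⁻⁸×7.09²)]^(1/4) = 89.59 K.
T₂ = [1360×0.51/(4×5.67×10⁻⁸×1.70²)]^(1/4) = 180.36 K.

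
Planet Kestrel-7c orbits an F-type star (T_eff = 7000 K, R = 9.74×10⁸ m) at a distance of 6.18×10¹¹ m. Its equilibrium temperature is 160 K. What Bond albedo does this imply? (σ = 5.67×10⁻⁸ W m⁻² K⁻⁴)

A ≈ 0.56

L = 4πR_⋆²σT_⋆⁴ = 4π(9.74×10⁸)² × 5.67×10⁻⁸ × (7000)⁴ = 1.62×10²⁷ W.
S = L/(4πd²) = 338 W m⁻².
From T_eq⁴ = S(1−A)/(4σ): 1−A = 4σT_eq⁴/S.
1−A = 4 × 5.67×10⁻⁸ × (160)⁴ / 338 = 0.440.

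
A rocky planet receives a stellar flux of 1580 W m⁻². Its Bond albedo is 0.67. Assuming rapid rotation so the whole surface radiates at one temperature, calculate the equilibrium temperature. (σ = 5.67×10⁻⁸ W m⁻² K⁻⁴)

T_eq ≈ 219 K

Energy balance: absorbed = emitted ⇒ πR²·S(1−A) = 4πR²·σT_eq⁴, so T_eq⁴ = S(1−A)/(4σ).
T_eq = [1580 × 0.33 / (4 × 5.67×10⁻⁸)]^(1/4) = (2.30×10⁹)^(1/4) = 219 K.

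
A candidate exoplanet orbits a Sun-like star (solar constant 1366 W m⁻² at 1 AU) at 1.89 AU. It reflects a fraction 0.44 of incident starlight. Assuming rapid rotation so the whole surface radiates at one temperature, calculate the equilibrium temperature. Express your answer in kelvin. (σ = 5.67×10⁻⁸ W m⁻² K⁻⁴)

Flux at 1.89 AU: S = 1366/1.89² = 382 W m⁻².
Energy balance: absorbed = emitted ⇒ πR²·S(1−A) = 4πR²·σT_eq⁴, so T_eq⁴ = S(1−A)/(4σ).
T_eq = [382 × 0.56 / (4 × 5.67×10⁻⁸)]^(1/4) = (9.44×10⁸)^(1/4) = 175 K.

T_eq ≈ 175 K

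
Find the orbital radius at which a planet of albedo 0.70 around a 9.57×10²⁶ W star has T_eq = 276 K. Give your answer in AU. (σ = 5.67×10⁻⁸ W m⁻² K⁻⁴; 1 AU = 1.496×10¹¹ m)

From T_eq⁴ = L(1−A)/(16πσd²): d = √[L(1−A)/(16πσT_eq⁴)].
d = √[9.57×10²⁶ × 0.30 / (16π × 5.67×10⁻⁸ × (276)⁴)] = 1.32×10¹¹ m = 0.881 AU.

d ≈ 0.881 AU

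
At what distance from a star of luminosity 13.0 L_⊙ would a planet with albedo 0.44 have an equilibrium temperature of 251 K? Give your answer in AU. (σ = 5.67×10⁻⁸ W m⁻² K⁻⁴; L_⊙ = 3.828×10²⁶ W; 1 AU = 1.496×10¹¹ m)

L = 13.0 × 3.828×10²⁶ = 4.98×10²⁷ W.
From T_eq⁴ = L(1−A)/(16πσd²): d = √[L(1−A)/(16πσT_eq⁴)].
d = √[4.98×10²⁷ × 0.56 / (16π × 5.67×10⁻⁸ × (251)⁴)] = 4.96×10¹¹ m = 3.32 AU.

d ≈ 3.32 AU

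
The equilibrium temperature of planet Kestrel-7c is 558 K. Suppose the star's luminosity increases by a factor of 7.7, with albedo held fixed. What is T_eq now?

T_eq ∝ L^(1/4) · d^(−1/2).
T′ = 558 × 7.7^(1/4) = 930 K.

T_eq ≈ 930 K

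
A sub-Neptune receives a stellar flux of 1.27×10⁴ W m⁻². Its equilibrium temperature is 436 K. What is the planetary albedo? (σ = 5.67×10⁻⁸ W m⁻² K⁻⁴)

From T_eq⁴ = S(1−A)/(4σ): 1−A = 4σT_eq⁴/S.
1−A = 4 × 5.67×10⁻⁸ × (436)⁴ / 1.27×10⁴ = 0.645.

A ≈ 0.35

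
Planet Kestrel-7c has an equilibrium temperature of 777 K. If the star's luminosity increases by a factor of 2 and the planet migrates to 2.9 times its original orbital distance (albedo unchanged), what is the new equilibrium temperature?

T_eq ∝ L^(1/4) · d^(−1/2).
T′ = 777 × 2^(1/4) / 2.9^(1/2) = 543 K.

T_eq ≈ 543 K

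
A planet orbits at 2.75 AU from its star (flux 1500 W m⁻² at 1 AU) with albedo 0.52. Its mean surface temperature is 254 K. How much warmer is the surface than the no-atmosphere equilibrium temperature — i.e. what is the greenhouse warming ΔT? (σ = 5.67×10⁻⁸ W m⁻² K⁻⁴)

S = 1500/2.75² = 198.3 W m⁻².
T_eq = [S(1−A)/(4σ)]^(1/4) = [198.3×0.48/(4×5.67×10⁻⁸)]^(1/4) = 143.1 K.
ΔT = T_surf − T_eq = 254 − 143.1.

ΔT ≈ 110.9 K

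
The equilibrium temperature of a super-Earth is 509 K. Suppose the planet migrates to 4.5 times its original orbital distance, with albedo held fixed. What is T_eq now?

T_eq ≈ 240 K

T_eq ∝ L^(1/4) · d^(−1/2).
T′ = 509 / 4.5^(1/2) = 240 K.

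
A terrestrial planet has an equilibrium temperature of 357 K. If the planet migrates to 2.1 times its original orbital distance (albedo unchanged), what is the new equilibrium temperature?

T_eq ≈ 246 K

T_eq ∝ L^(1/4) · d^(−1/2).
T′ = 357 / 2.1^(1/2) = 246 K.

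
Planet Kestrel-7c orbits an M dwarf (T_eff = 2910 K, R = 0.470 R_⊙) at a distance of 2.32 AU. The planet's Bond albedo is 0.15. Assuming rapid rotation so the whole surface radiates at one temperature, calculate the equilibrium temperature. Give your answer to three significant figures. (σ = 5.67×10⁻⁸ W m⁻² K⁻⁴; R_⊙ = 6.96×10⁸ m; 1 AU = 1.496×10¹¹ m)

R_⋆ = 0.470 × 6.96×10⁸ = 3.27×10⁸ m.
d = 2.32 AU = 3.47×10¹¹ m.
L = 4πR_⋆²σT_⋆⁴ = 4π(3.27×10⁸)² × 5.67×10⁻⁸ × (2910)⁴ = 5.47×10²⁴ W.
S = L/(4πd²) = 3.61 W m⁻².
Energy balance: absorbed = emitted ⇒ πR²·S(1−A) = 4πR²·σT_eq⁴, so T_eq⁴ = S(1−A)/(4σ).
T_eq = [3.61 × 0.85 / (4 × 5.67×10⁻⁸)]^(1/4) = (1.35×10⁷)^(1/4) = 60.7 K.

T_eq ≈ 60.7 K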